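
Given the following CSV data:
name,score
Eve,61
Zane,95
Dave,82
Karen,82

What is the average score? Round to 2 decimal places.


Scores: 61, 95, 82, 82
Sum = 320
Count = 4
Average = 320 / 4 = 80.00

ANSWER: 80.00


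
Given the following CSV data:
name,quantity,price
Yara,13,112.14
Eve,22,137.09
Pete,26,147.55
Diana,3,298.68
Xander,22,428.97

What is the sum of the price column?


Values in 'price' column:
  Row 1: 112.14
  Row 2: 137.09
  Row 3: 147.55
  Row 4: 298.68
  Row 5: 428.97
Sum = 112.14 + 137.09 + 147.55 + 298.68 + 428.97 = 1124.43

ANSWER: 1124.43


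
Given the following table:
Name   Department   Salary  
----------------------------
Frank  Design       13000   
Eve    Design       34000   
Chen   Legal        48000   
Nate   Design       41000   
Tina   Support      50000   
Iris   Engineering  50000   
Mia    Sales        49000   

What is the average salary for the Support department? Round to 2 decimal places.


Support department members:
  Tina: 50000
Sum = 50000
Count = 1
Average = 50000 / 1 = 50000.00

ANSWER: 50000.00


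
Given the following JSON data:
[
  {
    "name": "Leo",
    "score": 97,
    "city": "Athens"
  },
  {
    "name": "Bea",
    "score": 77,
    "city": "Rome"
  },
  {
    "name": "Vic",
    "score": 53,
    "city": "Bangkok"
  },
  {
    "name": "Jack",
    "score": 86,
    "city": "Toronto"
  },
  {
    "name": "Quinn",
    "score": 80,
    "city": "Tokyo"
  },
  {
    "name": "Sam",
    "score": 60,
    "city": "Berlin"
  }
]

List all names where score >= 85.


Filtering records where score >= 85:
  Leo (score=97) -> YES
  Bea (score=77) -> no
  Vic (score=53) -> no
  Jack (score=86) -> YES
  Quinn (score=80) -> no
  Sam (score=60) -> no


ANSWER: Leo, Jack


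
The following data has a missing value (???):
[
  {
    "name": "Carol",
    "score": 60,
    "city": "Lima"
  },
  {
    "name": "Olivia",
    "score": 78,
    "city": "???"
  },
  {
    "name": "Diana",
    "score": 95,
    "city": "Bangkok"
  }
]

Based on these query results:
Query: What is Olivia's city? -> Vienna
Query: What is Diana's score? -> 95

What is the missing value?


The missing value is Olivia's city
From query: Olivia's city = Vienna

ANSWER: Vienna


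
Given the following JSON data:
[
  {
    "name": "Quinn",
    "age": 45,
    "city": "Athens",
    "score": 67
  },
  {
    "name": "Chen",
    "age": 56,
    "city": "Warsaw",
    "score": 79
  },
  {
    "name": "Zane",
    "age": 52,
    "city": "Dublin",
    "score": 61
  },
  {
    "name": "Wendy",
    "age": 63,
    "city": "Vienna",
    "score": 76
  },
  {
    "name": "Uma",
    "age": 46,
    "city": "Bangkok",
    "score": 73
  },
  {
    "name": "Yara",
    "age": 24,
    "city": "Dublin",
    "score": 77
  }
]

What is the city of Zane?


Looking up record where name = Zane
Record index: 2
Field 'city' = Dublin

ANSWER: Dublin


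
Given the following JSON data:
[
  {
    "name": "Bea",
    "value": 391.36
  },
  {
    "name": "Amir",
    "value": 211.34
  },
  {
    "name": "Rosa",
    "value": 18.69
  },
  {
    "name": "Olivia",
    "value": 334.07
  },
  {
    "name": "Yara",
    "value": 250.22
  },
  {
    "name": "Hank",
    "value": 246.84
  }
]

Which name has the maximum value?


Comparing values:
  Bea: 391.36
  Amir: 211.34
  Rosa: 18.69
  Olivia: 334.07
  Yara: 250.22
  Hank: 246.84
Maximum: Bea (391.36)

ANSWER: Bea


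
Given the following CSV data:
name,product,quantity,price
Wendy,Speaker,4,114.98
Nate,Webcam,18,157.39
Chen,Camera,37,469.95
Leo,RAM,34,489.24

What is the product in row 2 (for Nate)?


Row 2: Nate
Column 'product' = Webcam

ANSWER: Webcam


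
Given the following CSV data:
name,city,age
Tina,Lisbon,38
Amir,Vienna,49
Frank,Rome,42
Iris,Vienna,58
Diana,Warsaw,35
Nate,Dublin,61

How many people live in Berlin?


Scanning city column for 'Berlin':
Total matches: 0

ANSWER: 0


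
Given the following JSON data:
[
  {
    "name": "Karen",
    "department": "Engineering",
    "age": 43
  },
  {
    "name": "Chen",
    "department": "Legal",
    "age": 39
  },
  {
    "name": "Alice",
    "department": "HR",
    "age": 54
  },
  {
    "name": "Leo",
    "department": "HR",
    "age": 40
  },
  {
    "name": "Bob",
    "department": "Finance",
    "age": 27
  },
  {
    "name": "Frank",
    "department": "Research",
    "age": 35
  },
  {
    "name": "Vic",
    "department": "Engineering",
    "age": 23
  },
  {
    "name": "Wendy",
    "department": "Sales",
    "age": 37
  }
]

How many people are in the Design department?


Scanning records for department = Design
  No matches found
Count: 0

ANSWER: 0


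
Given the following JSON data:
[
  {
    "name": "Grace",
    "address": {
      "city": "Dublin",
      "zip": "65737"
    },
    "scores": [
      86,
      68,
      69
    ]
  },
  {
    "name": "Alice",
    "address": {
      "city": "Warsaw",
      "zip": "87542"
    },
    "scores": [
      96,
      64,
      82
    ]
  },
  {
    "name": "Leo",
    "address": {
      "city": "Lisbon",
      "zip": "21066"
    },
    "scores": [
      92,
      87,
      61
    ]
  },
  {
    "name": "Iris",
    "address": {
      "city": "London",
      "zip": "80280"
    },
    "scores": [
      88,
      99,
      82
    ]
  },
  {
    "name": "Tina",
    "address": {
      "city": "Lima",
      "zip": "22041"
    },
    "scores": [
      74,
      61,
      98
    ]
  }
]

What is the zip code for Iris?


Path: records[3].address.zip
Value: 80280

ANSWER: 80280


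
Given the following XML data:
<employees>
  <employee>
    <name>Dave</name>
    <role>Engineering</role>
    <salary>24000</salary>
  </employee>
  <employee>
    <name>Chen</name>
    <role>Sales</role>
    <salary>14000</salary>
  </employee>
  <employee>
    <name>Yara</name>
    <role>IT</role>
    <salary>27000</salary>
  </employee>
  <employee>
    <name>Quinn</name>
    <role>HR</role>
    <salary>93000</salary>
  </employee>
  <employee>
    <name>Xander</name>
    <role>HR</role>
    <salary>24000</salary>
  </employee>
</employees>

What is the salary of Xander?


Searching for <employee> with <name>Xander</name>
Found at position 5
<salary>24000</salary>

ANSWER: 24000


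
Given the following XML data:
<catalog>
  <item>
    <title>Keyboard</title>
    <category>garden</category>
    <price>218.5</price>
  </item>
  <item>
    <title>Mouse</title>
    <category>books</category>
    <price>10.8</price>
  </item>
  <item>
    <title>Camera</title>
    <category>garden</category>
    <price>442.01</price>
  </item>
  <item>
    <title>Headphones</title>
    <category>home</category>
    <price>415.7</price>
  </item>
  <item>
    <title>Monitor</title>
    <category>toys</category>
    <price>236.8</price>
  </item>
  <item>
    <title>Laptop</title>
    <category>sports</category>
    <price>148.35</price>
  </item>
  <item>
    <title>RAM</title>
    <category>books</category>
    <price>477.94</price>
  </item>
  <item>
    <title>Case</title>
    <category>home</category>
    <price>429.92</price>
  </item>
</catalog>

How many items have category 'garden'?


Scanning <item> elements for <category>garden</category>:
  Item 1: Keyboard -> MATCH
  Item 3: Camera -> MATCH
Count: 2

ANSWER: 2


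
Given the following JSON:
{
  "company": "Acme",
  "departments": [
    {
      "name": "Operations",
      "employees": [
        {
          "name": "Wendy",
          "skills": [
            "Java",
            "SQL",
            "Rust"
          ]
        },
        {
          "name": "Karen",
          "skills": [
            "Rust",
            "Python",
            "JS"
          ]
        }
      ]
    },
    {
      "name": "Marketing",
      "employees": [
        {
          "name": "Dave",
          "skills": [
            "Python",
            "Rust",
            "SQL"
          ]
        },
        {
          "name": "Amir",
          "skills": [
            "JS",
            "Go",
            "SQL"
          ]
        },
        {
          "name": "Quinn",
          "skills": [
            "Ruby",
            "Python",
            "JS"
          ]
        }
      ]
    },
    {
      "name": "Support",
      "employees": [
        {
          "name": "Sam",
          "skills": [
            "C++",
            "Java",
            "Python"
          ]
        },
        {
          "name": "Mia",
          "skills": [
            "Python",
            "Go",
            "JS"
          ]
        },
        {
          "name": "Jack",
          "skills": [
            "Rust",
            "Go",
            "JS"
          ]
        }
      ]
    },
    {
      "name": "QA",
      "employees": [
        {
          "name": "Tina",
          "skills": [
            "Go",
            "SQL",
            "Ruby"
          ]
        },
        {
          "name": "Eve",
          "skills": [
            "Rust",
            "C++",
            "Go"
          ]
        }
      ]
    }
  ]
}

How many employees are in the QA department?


Path: departments[3].employees
Count: 2

ANSWER: 2


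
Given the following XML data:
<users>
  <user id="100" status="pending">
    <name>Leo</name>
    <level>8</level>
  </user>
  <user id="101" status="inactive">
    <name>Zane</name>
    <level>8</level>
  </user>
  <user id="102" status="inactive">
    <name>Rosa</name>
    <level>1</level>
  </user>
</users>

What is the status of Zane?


Finding user with name = Zane
user id="101" status="inactive"

ANSWER: inactive


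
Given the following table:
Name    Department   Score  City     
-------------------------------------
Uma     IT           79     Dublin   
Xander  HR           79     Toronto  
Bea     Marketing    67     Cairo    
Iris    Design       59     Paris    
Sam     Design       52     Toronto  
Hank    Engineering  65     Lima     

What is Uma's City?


Row 1: Uma
City = Dublin

ANSWER: Dublin


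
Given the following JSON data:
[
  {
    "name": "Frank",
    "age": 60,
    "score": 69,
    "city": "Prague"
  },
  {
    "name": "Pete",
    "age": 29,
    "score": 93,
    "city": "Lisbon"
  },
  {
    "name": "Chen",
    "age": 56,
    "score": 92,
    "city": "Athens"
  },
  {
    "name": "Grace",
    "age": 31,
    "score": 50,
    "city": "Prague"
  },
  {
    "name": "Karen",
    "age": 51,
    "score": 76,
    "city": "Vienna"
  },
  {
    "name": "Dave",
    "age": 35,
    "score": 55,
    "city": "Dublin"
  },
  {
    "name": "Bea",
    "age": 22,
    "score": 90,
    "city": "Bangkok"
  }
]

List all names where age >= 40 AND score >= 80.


Checking both conditions:
  Frank (age=60, score=69) -> no
  Pete (age=29, score=93) -> no
  Chen (age=56, score=92) -> YES
  Grace (age=31, score=50) -> no
  Karen (age=51, score=76) -> no
  Dave (age=35, score=55) -> no
  Bea (age=22, score=90) -> no


ANSWER: Chen


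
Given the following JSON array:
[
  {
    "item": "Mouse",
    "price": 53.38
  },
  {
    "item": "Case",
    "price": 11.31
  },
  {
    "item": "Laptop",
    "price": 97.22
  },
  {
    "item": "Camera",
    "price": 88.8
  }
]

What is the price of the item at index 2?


Array index 2 -> Laptop
price = 97.22

ANSWER: 97.22


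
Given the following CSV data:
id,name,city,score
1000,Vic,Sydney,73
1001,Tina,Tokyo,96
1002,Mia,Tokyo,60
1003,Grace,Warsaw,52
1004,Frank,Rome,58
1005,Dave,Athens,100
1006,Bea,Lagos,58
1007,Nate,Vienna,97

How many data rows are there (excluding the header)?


Counting rows (excluding header):
Header: id,name,city,score
Data rows: 8

ANSWER: 8


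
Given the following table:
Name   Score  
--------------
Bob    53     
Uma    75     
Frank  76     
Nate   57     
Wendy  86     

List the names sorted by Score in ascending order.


Sorting by Score (ascending):
  Bob: 53
  Nate: 57
  Uma: 75
  Frank: 76
  Wendy: 86


ANSWER: Bob, Nate, Uma, Frank, Wendy


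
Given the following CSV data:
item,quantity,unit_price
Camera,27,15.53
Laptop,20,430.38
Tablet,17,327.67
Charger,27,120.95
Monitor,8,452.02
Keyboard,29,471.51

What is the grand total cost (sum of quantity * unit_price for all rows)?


Computing row totals:
  Camera: 27 * 15.53 = 419.31
  Laptop: 20 * 430.38 = 8607.6
  Tablet: 17 * 327.67 = 5570.39
  Charger: 27 * 120.95 = 3265.65
  Monitor: 8 * 452.02 = 3616.16
  Keyboard: 29 * 471.51 = 13673.79
Grand total = 419.31 + 8607.6 + 5570.39 + 3265.65 + 3616.16 + 13673.79 = 35152.9

ANSWER: 35152.9


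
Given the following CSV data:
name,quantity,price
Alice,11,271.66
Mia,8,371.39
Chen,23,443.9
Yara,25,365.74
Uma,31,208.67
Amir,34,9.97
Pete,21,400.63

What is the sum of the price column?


Values in 'price' column:
  Row 1: 271.66
  Row 2: 371.39
  Row 3: 443.9
  Row 4: 365.74
  Row 5: 208.67
  Row 6: 9.97
  Row 7: 400.63
Sum = 271.66 + 371.39 + 443.9 + 365.74 + 208.67 + 9.97 + 400.63 = 2071.96

ANSWER: 2071.96


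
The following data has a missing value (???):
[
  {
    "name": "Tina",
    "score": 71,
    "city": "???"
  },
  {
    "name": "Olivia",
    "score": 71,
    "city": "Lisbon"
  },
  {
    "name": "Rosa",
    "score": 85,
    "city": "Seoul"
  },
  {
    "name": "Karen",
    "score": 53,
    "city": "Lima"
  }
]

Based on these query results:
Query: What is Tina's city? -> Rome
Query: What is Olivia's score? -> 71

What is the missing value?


The missing value is Tina's city
From query: Tina's city = Rome

ANSWER: Rome


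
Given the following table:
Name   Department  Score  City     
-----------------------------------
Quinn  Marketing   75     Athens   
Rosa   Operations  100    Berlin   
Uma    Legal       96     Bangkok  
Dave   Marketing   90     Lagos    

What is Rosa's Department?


Row 2: Rosa
Department = Operations

ANSWER: Operations


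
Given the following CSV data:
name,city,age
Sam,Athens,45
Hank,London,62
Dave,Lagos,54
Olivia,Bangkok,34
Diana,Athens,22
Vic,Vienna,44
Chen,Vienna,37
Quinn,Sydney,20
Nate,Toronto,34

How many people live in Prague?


Scanning city column for 'Prague':
Total matches: 0

ANSWER: 0


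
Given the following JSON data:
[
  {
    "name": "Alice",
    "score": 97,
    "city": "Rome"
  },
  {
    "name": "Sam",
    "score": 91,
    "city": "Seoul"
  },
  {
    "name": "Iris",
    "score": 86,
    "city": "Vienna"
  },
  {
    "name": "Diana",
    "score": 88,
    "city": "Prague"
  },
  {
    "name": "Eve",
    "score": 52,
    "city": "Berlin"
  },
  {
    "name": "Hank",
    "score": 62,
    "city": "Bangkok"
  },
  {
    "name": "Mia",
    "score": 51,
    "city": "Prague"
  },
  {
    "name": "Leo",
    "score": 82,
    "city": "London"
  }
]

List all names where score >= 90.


Filtering records where score >= 90:
  Alice (score=97) -> YES
  Sam (score=91) -> YES
  Iris (score=86) -> no
  Diana (score=88) -> no
  Eve (score=52) -> no
  Hank (score=62) -> no
  Mia (score=51) -> no
  Leo (score=82) -> no


ANSWER: Alice, Sam


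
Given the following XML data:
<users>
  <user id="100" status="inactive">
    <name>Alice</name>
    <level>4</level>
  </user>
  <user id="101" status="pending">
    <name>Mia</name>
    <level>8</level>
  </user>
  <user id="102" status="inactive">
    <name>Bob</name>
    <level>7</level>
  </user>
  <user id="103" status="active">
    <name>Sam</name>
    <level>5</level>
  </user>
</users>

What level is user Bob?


Finding user: Bob
<level>7</level>

ANSWER: 7


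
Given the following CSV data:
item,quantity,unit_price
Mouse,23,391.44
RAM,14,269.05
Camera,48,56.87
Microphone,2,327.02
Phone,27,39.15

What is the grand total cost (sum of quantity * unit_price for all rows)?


Computing row totals:
  Mouse: 23 * 391.44 = 9003.12
  RAM: 14 * 269.05 = 3766.7
  Camera: 48 * 56.87 = 2729.76
  Microphone: 2 * 327.02 = 654.04
  Phone: 27 * 39.15 = 1057.05
Grand total = 9003.12 + 3766.7 + 2729.76 + 654.04 + 1057.05 = 17210.67

ANSWER: 17210.67


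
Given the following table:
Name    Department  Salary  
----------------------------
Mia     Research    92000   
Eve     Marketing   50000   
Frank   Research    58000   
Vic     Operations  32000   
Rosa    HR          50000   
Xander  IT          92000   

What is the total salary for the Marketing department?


Marketing department members:
  Eve: 50000
Total = 50000 = 50000

ANSWER: 50000


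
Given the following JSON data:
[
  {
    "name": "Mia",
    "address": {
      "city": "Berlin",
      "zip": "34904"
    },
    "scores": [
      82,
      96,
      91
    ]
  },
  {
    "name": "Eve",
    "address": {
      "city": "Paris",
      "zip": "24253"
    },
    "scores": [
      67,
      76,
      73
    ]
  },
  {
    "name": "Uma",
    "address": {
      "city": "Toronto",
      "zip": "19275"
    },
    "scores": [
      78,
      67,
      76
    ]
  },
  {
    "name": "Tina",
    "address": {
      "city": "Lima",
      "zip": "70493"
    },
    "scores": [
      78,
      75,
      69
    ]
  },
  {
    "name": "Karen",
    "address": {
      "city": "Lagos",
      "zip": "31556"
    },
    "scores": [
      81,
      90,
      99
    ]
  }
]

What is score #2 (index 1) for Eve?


Path: records[1].scores[1]
Value: 76

ANSWER: 76


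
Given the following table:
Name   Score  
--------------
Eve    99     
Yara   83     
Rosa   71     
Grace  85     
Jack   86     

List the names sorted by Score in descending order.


Sorting by Score (descending):
  Eve: 99
  Jack: 86
  Grace: 85
  Yara: 83
  Rosa: 71


ANSWER: Eve, Jack, Grace, Yara, Rosa


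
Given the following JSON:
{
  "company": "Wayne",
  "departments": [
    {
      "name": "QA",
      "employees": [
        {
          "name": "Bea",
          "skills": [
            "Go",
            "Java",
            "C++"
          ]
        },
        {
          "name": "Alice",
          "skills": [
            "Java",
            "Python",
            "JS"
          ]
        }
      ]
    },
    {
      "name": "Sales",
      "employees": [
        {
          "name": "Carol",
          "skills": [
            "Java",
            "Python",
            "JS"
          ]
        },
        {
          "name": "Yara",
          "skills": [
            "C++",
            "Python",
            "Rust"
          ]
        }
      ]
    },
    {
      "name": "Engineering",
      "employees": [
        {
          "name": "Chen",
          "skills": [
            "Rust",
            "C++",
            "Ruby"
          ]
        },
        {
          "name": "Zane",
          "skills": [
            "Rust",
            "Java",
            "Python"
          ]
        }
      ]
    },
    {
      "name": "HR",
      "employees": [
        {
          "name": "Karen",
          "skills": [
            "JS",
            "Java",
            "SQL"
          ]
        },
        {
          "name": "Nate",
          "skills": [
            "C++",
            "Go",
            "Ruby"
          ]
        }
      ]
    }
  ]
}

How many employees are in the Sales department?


Path: departments[1].employees
Count: 2

ANSWER: 2


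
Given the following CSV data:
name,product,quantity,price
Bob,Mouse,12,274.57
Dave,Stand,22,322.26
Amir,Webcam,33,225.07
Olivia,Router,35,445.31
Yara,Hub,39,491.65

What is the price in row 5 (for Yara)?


Row 5: Yara
Column 'price' = 491.65

ANSWER: 491.65


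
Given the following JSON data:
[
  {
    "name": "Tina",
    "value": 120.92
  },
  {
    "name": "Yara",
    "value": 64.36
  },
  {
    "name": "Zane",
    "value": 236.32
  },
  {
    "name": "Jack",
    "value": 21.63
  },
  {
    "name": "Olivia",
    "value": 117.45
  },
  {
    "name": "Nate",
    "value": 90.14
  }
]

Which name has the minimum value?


Comparing values:
  Tina: 120.92
  Yara: 64.36
  Zane: 236.32
  Jack: 21.63
  Olivia: 117.45
  Nate: 90.14
Minimum: Jack (21.63)

ANSWER: Jack


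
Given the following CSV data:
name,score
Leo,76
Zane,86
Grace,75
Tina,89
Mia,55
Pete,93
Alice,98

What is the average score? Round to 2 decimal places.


Scores: 76, 86, 75, 89, 55, 93, 98
Sum = 572
Count = 7
Average = 572 / 7 = 81.71

ANSWER: 81.71


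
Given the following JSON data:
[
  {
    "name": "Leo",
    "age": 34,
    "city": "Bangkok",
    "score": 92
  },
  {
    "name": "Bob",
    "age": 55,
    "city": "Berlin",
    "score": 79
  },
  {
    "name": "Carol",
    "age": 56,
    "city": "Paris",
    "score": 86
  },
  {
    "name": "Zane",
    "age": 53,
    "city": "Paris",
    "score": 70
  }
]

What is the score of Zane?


Looking up record where name = Zane
Record index: 3
Field 'score' = 70

ANSWER: 70


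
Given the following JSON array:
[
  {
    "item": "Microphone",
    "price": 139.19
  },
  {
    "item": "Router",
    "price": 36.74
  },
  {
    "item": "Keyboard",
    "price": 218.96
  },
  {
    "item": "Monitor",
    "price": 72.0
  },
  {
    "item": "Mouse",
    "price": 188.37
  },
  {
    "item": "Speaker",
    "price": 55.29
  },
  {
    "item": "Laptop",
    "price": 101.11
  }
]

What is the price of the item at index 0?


Array index 0 -> Microphone
price = 139.19

ANSWER: 139.19


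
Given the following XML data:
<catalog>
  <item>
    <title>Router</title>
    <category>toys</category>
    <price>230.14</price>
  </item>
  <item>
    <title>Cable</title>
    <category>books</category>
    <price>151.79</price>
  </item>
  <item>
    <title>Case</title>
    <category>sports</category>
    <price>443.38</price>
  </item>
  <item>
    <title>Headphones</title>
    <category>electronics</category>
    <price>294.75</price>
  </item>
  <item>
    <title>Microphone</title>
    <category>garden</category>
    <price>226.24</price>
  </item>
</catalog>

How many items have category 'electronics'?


Scanning <item> elements for <category>electronics</category>:
  Item 4: Headphones -> MATCH
Count: 1

ANSWER: 1


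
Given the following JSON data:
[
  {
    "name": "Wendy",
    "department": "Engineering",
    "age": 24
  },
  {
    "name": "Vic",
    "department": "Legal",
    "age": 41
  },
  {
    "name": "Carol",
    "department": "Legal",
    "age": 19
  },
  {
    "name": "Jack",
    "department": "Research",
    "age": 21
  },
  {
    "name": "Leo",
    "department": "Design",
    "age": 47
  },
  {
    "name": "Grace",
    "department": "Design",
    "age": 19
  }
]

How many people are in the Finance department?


Scanning records for department = Finance
  No matches found
Count: 0

ANSWER: 0


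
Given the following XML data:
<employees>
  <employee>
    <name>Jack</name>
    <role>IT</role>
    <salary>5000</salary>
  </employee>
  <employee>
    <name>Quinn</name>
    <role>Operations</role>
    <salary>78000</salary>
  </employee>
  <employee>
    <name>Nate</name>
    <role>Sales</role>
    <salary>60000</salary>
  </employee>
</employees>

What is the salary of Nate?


Searching for <employee> with <name>Nate</name>
Found at position 3
<salary>60000</salary>

ANSWER: 60000


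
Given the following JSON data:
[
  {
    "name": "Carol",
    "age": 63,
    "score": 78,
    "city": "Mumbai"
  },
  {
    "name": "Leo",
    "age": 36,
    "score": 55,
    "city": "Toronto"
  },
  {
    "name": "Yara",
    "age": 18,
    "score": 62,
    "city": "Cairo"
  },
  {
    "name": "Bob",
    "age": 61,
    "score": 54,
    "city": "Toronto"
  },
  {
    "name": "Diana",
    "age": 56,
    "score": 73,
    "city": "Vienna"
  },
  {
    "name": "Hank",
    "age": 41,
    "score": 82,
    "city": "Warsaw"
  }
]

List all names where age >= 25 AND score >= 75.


Checking both conditions:
  Carol (age=63, score=78) -> YES
  Leo (age=36, score=55) -> no
  Yara (age=18, score=62) -> no
  Bob (age=61, score=54) -> no
  Diana (age=56, score=73) -> no
  Hank (age=41, score=82) -> YES


ANSWER: Carol, Hank


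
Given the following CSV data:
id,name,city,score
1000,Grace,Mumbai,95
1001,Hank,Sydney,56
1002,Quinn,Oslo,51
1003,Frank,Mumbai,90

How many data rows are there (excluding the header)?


Counting rows (excluding header):
Header: id,name,city,score
Data rows: 4

ANSWER: 4


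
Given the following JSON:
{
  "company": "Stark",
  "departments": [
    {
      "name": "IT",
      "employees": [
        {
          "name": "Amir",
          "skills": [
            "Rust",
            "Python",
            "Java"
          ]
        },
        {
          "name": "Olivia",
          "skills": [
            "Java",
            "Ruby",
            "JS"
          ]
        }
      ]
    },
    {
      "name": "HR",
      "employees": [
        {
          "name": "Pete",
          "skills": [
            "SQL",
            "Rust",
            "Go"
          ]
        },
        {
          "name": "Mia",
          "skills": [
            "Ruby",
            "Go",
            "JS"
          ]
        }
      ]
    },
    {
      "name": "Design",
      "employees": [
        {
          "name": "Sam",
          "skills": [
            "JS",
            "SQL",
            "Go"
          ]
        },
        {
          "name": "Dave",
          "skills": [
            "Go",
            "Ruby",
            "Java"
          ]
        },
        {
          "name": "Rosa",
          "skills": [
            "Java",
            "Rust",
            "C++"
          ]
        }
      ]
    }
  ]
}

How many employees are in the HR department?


Path: departments[1].employees
Count: 2

ANSWER: 2


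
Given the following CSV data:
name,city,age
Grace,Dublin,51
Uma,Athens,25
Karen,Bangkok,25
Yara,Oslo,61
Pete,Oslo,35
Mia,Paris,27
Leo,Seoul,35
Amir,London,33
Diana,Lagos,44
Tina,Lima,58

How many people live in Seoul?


Scanning city column for 'Seoul':
  Row 7: Leo -> MATCH
Total matches: 1

ANSWER: 1


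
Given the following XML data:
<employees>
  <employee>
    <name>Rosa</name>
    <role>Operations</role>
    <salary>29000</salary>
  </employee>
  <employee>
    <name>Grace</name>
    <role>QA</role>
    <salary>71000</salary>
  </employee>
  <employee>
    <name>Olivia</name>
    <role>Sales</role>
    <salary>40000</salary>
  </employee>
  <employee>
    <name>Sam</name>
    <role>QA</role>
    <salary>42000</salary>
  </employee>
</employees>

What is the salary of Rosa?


Searching for <employee> with <name>Rosa</name>
Found at position 1
<salary>29000</salary>

ANSWER: 29000


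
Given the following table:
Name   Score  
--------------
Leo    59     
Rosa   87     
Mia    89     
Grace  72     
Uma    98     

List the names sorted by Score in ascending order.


Sorting by Score (ascending):
  Leo: 59
  Grace: 72
  Rosa: 87
  Mia: 89
  Uma: 98


ANSWER: Leo, Grace, Rosa, Mia, Uma


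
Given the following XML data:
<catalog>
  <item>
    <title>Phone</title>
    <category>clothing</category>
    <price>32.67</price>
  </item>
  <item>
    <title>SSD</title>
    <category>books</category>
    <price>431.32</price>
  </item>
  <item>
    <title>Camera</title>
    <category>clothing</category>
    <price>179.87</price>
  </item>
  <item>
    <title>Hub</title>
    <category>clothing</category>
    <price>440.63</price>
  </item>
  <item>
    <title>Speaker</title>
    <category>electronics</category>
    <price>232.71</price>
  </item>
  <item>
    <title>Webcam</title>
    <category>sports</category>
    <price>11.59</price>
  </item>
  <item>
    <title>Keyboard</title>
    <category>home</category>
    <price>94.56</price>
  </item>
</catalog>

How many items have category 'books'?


Scanning <item> elements for <category>books</category>:
  Item 2: SSD -> MATCH
Count: 1

ANSWER: 1


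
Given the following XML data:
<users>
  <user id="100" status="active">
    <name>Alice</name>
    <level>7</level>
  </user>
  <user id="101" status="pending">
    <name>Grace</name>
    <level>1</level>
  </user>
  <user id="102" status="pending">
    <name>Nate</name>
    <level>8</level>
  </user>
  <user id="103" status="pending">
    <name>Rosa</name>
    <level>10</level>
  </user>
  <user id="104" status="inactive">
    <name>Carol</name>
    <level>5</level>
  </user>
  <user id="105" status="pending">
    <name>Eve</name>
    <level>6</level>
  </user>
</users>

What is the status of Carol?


Finding user with name = Carol
user id="104" status="inactive"

ANSWER: inactive


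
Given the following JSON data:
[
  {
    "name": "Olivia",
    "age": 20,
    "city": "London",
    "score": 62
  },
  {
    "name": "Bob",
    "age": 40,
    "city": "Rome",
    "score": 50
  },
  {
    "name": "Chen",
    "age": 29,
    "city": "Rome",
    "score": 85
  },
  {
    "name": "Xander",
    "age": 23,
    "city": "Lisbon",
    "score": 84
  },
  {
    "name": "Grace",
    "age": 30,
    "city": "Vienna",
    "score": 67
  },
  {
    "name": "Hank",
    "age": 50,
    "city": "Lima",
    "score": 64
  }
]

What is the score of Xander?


Looking up record where name = Xander
Record index: 3
Field 'score' = 84

ANSWER: 84


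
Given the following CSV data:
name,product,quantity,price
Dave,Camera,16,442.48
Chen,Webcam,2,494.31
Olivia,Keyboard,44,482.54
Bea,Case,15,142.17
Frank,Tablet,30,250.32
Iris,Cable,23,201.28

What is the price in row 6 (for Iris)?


Row 6: Iris
Column 'price' = 201.28

ANSWER: 201.28


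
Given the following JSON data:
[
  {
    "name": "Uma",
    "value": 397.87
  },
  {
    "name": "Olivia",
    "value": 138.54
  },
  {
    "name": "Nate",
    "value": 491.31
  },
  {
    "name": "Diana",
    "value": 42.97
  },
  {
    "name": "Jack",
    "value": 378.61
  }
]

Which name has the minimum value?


Comparing values:
  Uma: 397.87
  Olivia: 138.54
  Nate: 491.31
  Diana: 42.97
  Jack: 378.61
Minimum: Diana (42.97)

ANSWER: Diana


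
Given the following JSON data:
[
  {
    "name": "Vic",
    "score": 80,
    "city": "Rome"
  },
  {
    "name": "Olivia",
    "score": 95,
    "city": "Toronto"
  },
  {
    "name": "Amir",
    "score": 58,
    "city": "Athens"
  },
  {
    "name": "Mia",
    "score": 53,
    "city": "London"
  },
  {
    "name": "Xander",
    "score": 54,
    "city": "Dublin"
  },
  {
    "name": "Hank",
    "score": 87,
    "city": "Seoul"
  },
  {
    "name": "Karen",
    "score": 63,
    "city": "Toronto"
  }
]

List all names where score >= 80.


Filtering records where score >= 80:
  Vic (score=80) -> YES
  Olivia (score=95) -> YES
  Amir (score=58) -> no
  Mia (score=53) -> no
  Xander (score=54) -> no
  Hank (score=87) -> YES
  Karen (score=63) -> no


ANSWER: Vic, Olivia, Hank


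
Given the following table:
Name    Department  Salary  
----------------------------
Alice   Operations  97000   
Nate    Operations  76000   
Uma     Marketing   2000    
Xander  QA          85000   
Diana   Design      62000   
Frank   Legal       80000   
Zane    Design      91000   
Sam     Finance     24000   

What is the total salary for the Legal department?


Legal department members:
  Frank: 80000
Total = 80000 = 80000

ANSWER: 80000


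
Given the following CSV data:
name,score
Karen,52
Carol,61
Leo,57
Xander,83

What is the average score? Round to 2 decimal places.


Scores: 52, 61, 57, 83
Sum = 253
Count = 4
Average = 253 / 4 = 63.25

ANSWER: 63.25


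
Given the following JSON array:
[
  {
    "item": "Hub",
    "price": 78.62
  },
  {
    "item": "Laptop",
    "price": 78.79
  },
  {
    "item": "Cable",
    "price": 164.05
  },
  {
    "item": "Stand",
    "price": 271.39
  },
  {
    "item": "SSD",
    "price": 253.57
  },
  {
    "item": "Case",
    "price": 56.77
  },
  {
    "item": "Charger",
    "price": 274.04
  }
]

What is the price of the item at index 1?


Array index 1 -> Laptop
price = 78.79

ANSWER: 78.79


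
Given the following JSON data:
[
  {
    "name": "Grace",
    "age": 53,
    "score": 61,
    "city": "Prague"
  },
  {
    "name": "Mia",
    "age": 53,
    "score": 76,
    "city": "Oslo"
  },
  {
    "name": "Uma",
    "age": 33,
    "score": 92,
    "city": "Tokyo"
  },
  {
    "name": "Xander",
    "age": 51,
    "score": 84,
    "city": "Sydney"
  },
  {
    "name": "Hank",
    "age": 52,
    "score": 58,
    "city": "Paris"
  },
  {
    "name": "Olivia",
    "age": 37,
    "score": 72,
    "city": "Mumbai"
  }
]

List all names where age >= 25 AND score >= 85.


Checking both conditions:
  Grace (age=53, score=61) -> no
  Mia (age=53, score=76) -> no
  Uma (age=33, score=92) -> YES
  Xander (age=51, score=84) -> no
  Hank (age=52, score=58) -> no
  Olivia (age=37, score=72) -> no


ANSWER: Uma


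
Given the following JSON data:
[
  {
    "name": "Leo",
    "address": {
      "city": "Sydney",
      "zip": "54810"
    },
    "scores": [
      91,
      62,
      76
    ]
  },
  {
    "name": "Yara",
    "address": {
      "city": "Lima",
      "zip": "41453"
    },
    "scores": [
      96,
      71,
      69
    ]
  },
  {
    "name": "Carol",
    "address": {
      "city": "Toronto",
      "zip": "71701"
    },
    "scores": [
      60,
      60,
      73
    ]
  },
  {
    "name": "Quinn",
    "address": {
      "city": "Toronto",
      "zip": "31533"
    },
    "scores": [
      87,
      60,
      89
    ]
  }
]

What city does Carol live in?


Path: records[2].address.city
Value: Toronto

ANSWER: Toronto


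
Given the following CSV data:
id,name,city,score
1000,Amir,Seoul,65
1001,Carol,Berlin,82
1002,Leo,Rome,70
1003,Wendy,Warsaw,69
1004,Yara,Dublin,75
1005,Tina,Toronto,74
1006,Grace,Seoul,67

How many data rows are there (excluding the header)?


Counting rows (excluding header):
Header: id,name,city,score
Data rows: 7

ANSWER: 7


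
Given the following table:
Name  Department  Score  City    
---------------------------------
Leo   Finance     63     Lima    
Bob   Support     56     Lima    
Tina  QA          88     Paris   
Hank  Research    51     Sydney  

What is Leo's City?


Row 1: Leo
City = Lima

ANSWER: Lima


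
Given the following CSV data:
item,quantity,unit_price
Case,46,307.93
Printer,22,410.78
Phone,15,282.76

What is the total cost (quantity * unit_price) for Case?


Row: Case
quantity = 46
unit_price = 307.93
total = 46 * 307.93 = 14164.78

ANSWER: 14164.78


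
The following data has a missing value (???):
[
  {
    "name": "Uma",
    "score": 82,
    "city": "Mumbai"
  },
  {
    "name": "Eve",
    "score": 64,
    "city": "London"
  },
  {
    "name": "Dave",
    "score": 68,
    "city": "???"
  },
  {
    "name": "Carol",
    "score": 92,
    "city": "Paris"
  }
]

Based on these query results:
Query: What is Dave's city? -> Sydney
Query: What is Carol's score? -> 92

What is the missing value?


The missing value is Dave's city
From query: Dave's city = Sydney

ANSWER: Sydney


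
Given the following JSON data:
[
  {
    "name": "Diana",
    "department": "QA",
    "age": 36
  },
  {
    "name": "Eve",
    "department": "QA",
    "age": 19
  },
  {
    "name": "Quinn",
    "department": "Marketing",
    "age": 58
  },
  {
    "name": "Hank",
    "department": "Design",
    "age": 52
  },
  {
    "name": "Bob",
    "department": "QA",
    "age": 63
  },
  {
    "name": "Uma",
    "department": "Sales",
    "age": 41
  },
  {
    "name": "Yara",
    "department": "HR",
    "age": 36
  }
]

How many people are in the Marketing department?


Scanning records for department = Marketing
  Record 2: Quinn
Count: 1

ANSWER: 1


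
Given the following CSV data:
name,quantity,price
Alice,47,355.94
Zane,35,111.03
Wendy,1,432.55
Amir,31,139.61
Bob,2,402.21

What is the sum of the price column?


Values in 'price' column:
  Row 1: 355.94
  Row 2: 111.03
  Row 3: 432.55
  Row 4: 139.61
  Row 5: 402.21
Sum = 355.94 + 111.03 + 432.55 + 139.61 + 402.21 = 1441.34

ANSWER: 1441.34


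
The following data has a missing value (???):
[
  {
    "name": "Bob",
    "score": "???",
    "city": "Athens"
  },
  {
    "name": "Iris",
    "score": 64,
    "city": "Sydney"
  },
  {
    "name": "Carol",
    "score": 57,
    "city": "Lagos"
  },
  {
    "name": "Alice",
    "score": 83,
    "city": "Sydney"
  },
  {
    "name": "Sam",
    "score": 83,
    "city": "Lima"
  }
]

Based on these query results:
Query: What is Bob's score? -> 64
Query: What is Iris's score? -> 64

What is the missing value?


The missing value is Bob's score
From query: Bob's score = 64

ANSWER: 64


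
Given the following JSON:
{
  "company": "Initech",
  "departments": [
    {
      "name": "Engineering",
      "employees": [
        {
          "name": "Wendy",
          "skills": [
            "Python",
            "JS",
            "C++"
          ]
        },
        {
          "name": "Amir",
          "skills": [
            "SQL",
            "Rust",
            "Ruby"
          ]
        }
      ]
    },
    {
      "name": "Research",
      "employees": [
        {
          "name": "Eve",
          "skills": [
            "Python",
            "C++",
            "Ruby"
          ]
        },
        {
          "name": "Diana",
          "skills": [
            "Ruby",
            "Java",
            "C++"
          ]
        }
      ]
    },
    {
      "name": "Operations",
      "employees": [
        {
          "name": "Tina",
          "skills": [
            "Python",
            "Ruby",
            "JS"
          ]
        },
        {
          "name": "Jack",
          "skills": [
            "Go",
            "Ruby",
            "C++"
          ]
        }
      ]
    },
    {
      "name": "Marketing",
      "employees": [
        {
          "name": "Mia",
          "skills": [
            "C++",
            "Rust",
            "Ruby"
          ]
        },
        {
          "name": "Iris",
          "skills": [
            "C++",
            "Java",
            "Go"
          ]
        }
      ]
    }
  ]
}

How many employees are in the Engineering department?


Path: departments[0].employees
Count: 2

ANSWER: 2


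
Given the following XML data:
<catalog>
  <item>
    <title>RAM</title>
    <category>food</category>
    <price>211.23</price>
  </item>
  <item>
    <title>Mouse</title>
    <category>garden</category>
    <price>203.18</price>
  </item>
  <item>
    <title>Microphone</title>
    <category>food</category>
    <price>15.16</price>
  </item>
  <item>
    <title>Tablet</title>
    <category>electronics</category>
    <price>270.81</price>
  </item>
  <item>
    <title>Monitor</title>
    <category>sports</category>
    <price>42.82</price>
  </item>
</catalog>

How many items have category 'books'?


Scanning <item> elements for <category>books</category>:
Count: 0

ANSWER: 0


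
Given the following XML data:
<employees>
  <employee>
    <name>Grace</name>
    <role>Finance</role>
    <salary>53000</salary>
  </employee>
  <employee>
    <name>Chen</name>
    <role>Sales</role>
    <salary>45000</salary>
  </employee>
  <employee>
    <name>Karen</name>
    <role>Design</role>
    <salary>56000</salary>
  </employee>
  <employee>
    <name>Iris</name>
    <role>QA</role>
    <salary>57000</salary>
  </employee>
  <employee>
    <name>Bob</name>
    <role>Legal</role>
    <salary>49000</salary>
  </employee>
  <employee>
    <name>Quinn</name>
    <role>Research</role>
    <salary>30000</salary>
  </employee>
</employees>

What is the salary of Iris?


Searching for <employee> with <name>Iris</name>
Found at position 4
<salary>57000</salary>

ANSWER: 57000


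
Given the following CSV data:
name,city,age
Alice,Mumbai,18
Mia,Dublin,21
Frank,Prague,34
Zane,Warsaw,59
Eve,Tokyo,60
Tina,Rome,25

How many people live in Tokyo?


Scanning city column for 'Tokyo':
  Row 5: Eve -> MATCH
Total matches: 1

ANSWER: 1


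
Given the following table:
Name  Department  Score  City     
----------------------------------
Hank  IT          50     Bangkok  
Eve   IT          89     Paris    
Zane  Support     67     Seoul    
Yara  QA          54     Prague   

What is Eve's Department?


Row 2: Eve
Department = IT

ANSWER: IT


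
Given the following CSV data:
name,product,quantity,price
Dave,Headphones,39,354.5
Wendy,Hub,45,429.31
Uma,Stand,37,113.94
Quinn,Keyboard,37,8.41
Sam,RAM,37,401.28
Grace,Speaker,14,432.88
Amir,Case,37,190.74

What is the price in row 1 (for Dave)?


Row 1: Dave
Column 'price' = 354.5

ANSWER: 354.5


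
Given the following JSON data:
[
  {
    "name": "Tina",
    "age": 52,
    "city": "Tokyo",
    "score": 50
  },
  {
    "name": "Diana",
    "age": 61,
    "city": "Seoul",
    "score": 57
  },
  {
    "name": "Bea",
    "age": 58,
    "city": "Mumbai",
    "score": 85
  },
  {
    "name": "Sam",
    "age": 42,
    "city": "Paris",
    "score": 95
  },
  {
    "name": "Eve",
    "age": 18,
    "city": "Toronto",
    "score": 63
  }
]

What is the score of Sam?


Looking up record where name = Sam
Record index: 3
Field 'score' = 95

ANSWER: 95
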